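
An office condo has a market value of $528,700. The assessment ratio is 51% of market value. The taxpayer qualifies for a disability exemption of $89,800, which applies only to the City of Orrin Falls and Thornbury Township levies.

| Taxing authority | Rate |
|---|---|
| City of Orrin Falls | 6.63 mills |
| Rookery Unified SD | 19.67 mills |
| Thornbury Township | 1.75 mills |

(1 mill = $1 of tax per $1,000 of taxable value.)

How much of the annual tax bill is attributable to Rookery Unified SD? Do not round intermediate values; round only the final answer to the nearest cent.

Assessed value = $528,700 × 0.51 = $269,637
Rookery Unified SD taxable value = $269,637 (exemption does not apply)
Rookery Unified SD levy = $269,637 × 0.01967 = $5,303.75979

$5,303.76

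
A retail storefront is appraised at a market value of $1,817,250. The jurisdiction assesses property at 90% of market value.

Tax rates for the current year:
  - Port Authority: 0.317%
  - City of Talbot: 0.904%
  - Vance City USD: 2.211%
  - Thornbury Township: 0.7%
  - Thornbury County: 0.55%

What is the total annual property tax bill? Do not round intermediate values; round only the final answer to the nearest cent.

Assessed value = $1,817,250 × 0.9 = $1,635,525
Port Authority: $1,635,525 × 0.00317 = $5,184.61425
City of Talbot: $1,635,525 × 0.00904 = $14,785.146
Vance City USD: $1,635,525 × 0.02211 = $36,161.45775
Thornbury Township: $1,635,525 × 0.007 = $11,448.675
Thornbury County: $1,635,525 × 0.0055 = $8,995.3875
Total = $5,184.61425 + $14,785.146 + $36,161.45775 + $11,448.675 + $8,995.3875 = $76,575.2805

$76,575.28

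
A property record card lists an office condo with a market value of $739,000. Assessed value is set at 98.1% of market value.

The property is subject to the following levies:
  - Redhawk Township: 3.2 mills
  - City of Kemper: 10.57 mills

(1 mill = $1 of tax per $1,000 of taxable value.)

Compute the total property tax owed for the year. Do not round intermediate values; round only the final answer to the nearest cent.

$9,982.69

Assessed value = $739,000 × 0.981 = $724,959
Redhawk Township: $724,959 × 0.0032 = $2,319.8688
City of Kemper: $724,959 × 0.01057 = $7,662.81663
Total = $2,319.8688 + $7,662.81663 = $9,982.68543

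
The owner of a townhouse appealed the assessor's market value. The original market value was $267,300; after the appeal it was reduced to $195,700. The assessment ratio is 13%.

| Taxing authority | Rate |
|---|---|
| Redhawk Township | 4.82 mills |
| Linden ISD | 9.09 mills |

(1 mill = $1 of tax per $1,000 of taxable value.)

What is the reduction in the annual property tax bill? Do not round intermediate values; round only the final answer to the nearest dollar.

$129

Old assessed value = $267,300 × 0.13 = $34,749
New assessed value = $195,700 × 0.13 = $25,441
Combined rate = 0.00482 + 0.00909 = 0.01391
Old tax = $34,749 × 0.01391 = $483.35859
New tax = $25,441 × 0.01391 = $353.88431
Reduction = $483.35859 − $353.88431 = $129.47428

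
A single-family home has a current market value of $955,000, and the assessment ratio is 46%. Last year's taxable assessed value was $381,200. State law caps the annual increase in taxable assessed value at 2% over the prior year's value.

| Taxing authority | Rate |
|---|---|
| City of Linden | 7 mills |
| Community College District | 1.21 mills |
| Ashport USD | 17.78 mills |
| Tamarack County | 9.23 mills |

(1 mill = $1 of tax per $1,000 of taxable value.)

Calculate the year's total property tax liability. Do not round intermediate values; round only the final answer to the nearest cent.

$13,694.38

Uncapped assessed value = $955,000 × 0.46 = $439,300
Cap limit = $381,200 × 1.02 = $388,824
Taxable assessed value = min($439,300, $388,824) = $388,824 (cap binds)
City of Linden: $388,824 × 0.007 = $2,721.768
Community College District: $388,824 × 0.00121 = $470.47704
Ashport USD: $388,824 × 0.01778 = $6,913.29072
Tamarack County: $388,824 × 0.00923 = $3,588.84552
Total = $13,694.38128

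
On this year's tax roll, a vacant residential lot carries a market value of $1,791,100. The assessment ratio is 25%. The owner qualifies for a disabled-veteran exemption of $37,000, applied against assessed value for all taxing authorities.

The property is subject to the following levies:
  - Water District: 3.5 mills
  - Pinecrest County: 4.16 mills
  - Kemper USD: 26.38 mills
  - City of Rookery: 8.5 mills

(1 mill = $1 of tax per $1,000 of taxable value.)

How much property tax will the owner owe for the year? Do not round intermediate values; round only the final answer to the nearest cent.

$17,474.37

Assessed value = $1,791,100 × 0.25 = $447,775
Taxable value = $447,775 − $37,000 = $410,775
Water District: $410,775 × 0.0035 = $1,437.7125
Pinecrest County: $410,775 × 0.00416 = $1,708.824
Kemper USD: $410,775 × 0.02638 = $10,836.2445
City of Rookery: $410,775 × 0.0085 = $3,491.5875
Total = $1,437.7125 + $1,708.824 + $10,836.2445 + $3,491.5875 = $17,474.3685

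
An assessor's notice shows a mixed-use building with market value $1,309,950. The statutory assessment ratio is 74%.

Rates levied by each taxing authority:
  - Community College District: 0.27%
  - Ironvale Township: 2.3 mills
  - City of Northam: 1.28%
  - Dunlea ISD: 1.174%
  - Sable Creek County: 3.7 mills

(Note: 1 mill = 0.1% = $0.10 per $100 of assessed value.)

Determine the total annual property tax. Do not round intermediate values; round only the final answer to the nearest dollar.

$32,222

Assessed value = $1,309,950 × 0.74 = $969,363
Community College District: $969,363 × 0.0027 = $2,617.2801
Ironvale Township: $969,363 × 0.0023 = $2,229.5349
City of Northam: $969,363 × 0.0128 = $12,407.8464
Dunlea ISD: $969,363 × 0.01174 = $11,380.32162
Sable Creek County: $969,363 × 0.0037 = $3,586.6431
Total = $32,221.62612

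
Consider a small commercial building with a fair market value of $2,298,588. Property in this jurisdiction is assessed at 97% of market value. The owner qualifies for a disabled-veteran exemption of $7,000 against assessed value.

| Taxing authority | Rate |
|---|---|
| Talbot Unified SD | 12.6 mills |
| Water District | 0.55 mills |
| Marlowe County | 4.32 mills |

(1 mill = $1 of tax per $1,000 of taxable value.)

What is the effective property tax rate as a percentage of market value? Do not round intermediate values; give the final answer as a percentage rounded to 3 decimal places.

Assessed value = $2,298,588 × 0.97 = $2,229,630.36
Taxable value = $2,229,630.36 − $7,000 = $2,222,630.36
Talbot Unified SD: $2,222,630.36 × 0.0126 = $28,005.142536
Water District: $2,222,630.36 × 0.00055 = $1,222.446698
Marlowe County: $2,222,630.36 × 0.00432 = $9,601.7631552
Total tax = $38,829.3523892
Effective rate = $38,829.3523892 ÷ $2,298,588 = 1.689% of market value

1.689%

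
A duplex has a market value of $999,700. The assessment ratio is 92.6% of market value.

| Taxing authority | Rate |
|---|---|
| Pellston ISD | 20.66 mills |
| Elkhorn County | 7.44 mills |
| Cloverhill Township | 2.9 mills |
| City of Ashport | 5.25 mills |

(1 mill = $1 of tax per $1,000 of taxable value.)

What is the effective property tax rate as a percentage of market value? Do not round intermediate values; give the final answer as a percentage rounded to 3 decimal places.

Assessed value = $999,700 × 0.926 = $925,722.2
Pellston ISD: $925,722.2 × 0.02066 = $19,125.420652
Elkhorn County: $925,722.2 × 0.00744 = $6,887.373168
Cloverhill Township: $925,722.2 × 0.0029 = $2,684.59438
City of Ashport: $925,722.2 × 0.00525 = $4,860.04155
Total tax = $33,557.42975
Effective rate = $33,557.42975 ÷ $999,700 = 3.357% of market value

3.357%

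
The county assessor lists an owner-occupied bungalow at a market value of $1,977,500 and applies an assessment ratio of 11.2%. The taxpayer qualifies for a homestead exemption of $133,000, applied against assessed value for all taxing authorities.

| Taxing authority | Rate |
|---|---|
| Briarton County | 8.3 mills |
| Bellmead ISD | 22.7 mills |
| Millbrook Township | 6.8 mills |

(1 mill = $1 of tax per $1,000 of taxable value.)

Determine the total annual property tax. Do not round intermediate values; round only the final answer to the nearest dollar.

$3,345

Assessed value = $1,977,500 × 0.112 = $221,480
Taxable value = $221,480 − $133,000 = $88,480
Briarton County: $88,480 × 0.0083 = $734.384
Bellmead ISD: $88,480 × 0.0227 = $2,008.496
Millbrook Township: $88,480 × 0.0068 = $601.664
Total = $734.384 + $2,008.496 + $601.664 = $3,344.544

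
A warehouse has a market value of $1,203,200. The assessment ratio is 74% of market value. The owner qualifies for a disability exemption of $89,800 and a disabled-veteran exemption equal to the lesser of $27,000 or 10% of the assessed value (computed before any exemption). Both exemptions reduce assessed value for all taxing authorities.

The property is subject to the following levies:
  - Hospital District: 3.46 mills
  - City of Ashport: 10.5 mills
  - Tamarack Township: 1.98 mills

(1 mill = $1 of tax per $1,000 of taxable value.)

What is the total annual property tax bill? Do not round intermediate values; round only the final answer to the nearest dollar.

$12,331

Assessed value = $1,203,200 × 0.74 = $890,368
Disabled-veteran exemption = min($27,000, 10% × $890,368) = min($27,000, $89,036.8) = $27,000 (dollar cap binds)
Taxable value = $890,368 − $89,800 − $27,000 = $773,568
Hospital District: $773,568 × 0.00346 = $2,676.54528
City of Ashport: $773,568 × 0.0105 = $8,122.464
Tamarack Township: $773,568 × 0.00198 = $1,531.66464
Total = $12,330.67392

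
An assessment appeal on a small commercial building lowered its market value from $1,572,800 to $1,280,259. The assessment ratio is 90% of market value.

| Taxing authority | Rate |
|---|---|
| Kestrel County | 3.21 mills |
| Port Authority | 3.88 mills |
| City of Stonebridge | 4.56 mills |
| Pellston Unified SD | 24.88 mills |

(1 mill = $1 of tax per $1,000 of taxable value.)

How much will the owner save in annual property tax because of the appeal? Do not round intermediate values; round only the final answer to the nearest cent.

$9,617.87

Old assessed value = $1,572,800 × 0.9 = $1,415,520
New assessed value = $1,280,259 × 0.9 = $1,152,233.1
Combined rate = 0.00321 + 0.00388 + 0.00456 + 0.02488 = 0.03653
Old tax = $1,415,520 × 0.03653 = $51,708.9456
New tax = $1,152,233.1 × 0.03653 = $42,091.075143
Reduction = $51,708.9456 − $42,091.075143 = $9,617.870457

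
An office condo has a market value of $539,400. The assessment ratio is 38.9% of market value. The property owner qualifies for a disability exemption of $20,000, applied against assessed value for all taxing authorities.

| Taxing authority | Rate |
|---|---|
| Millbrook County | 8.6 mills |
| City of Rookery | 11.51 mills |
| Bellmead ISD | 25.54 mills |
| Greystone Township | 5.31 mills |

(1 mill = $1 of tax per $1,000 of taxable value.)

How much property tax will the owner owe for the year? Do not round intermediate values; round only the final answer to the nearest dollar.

Assessed value = $539,400 × 0.389 = $209,826.6
Taxable value = $209,826.6 − $20,000 = $189,826.6
Millbrook County: $189,826.6 × 0.0086 = $1,632.50876
City of Rookery: $189,826.6 × 0.01151 = $2,184.904166
Bellmead ISD: $189,826.6 × 0.02554 = $4,848.171364
Greystone Township: $189,826.6 × 0.00531 = $1,007.979246
Total = $1,632.50876 + $2,184.904166 + $4,848.171364 + $1,007.979246 = $9,673.563536

$9,674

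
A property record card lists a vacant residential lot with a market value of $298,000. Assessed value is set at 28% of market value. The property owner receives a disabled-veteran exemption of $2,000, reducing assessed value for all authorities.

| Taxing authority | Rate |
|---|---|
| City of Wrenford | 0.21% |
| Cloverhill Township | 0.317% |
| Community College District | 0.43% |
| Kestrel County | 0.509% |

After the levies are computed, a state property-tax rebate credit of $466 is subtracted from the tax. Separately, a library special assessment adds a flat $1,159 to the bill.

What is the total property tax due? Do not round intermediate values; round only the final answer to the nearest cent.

$1,886.91

Assessed value = $298,000 × 0.28 = $83,440
Taxable value = $83,440 − $2,000 = $81,440
City of Wrenford: $81,440 × 0.0021 = $171.024
Cloverhill Township: $81,440 × 0.00317 = $258.1648
Community College District: $81,440 × 0.0043 = $350.192
Kestrel County: $81,440 × 0.00509 = $414.5296
Levies subtotal = $1,193.9104
After credit = $1,193.9104 − $466 = $727.9104
Total = $727.9104 + $1,159 = $1,886.9104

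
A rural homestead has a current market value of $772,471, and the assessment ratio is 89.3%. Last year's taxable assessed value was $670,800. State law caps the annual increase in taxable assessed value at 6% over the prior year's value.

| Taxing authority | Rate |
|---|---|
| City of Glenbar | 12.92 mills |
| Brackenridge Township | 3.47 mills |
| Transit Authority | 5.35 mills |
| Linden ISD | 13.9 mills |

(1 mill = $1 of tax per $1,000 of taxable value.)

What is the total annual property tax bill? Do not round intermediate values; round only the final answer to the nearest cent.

$24,585.06

Uncapped assessed value = $772,471 × 0.893 = $689,816.603
Cap limit = $670,800 × 1.06 = $711,048
Taxable assessed value = min($689,816.603, $711,048) = $689,816.603 (cap does not bind)
City of Glenbar: $689,816.603 × 0.01292 = $8,912.43051076
Brackenridge Township: $689,816.603 × 0.00347 = $2,393.66361241
Transit Authority: $689,816.603 × 0.00535 = $3,690.51882605
Linden ISD: $689,816.603 × 0.0139 = $9,588.4507817
Total = $24,585.06373092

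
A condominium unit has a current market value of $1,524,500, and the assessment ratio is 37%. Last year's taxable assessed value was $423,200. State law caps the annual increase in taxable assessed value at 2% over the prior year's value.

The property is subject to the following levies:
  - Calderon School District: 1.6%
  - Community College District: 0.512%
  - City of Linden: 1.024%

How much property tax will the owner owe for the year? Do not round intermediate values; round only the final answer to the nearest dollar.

Uncapped assessed value = $1,524,500 × 0.37 = $564,065
Cap limit = $423,200 × 1.02 = $431,664
Taxable assessed value = min($564,065, $431,664) = $431,664 (cap binds)
Calderon School District: $431,664 × 0.016 = $6,906.624
Community College District: $431,664 × 0.00512 = $2,210.11968
City of Linden: $431,664 × 0.01024 = $4,420.23936
Total = $13,536.98304

$13,537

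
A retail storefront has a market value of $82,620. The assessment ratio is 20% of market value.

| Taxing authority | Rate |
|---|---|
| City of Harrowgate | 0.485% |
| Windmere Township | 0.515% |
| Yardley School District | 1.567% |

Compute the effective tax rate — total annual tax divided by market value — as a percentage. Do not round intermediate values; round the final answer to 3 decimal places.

Assessed value = $82,620 × 0.2 = $16,524
City of Harrowgate: $16,524 × 0.00485 = $80.1414
Windmere Township: $16,524 × 0.00515 = $85.0986
Yardley School District: $16,524 × 0.01567 = $258.93108
Total tax = $424.17108
Effective rate = $424.17108 ÷ $82,620 = 0.513% of market value

0.513%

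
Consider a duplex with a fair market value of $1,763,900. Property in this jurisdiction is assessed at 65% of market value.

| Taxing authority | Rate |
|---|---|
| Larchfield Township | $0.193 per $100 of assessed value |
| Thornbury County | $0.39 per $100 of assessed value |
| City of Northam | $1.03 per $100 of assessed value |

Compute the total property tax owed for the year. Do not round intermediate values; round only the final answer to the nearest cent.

Assessed value = $1,763,900 × 0.65 = $1,146,535
Larchfield Township: $1,146,535 × 0.00193 = $2,212.81255
Thornbury County: $1,146,535 × 0.0039 = $4,471.4865
City of Northam: $1,146,535 × 0.0103 = $11,809.3105
Total = $2,212.81255 + $4,471.4865 + $11,809.3105 = $18,493.60955

$18,493.61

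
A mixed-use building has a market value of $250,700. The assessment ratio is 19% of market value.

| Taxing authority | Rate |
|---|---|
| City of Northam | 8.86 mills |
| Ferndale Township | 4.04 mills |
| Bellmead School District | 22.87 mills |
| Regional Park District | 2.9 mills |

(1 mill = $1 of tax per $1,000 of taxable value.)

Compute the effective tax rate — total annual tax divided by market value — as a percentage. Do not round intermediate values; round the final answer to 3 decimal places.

0.735%

Assessed value = $250,700 × 0.19 = $47,633
City of Northam: $47,633 × 0.00886 = $422.02838
Ferndale Township: $47,633 × 0.00404 = $192.43732
Bellmead School District: $47,633 × 0.02287 = $1,089.36671
Regional Park District: $47,633 × 0.0029 = $138.1357
Total tax = $1,841.96811
Effective rate = $1,841.96811 ÷ $250,700 = 0.735% of market value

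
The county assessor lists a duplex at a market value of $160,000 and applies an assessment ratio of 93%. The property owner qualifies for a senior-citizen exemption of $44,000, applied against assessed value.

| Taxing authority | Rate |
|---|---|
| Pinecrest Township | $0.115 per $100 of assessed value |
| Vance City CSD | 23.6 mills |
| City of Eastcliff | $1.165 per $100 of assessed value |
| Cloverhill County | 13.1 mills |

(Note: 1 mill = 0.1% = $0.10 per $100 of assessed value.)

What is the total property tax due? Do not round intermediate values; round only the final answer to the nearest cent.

Assessed value = $160,000 × 0.93 = $148,800
Taxable value = $148,800 − $44,000 = $104,800
Pinecrest Township: $104,800 × 0.00115 = $120.52
Vance City CSD: $104,800 × 0.0236 = $2,473.28
City of Eastcliff: $104,800 × 0.01165 = $1,220.92
Cloverhill County: $104,800 × 0.0131 = $1,372.88
Total = $5,187.6

$5,187.60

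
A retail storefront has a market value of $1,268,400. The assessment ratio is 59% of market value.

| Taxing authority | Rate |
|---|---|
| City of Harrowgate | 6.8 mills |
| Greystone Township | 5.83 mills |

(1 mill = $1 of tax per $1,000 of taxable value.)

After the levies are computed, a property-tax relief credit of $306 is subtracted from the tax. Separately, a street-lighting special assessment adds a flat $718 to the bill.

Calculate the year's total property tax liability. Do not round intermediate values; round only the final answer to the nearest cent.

Assessed value = $1,268,400 × 0.59 = $748,356
City of Harrowgate: $748,356 × 0.0068 = $5,088.8208
Greystone Township: $748,356 × 0.00583 = $4,362.91548
Levies subtotal = $9,451.73628
After credit = $9,451.73628 − $306 = $9,145.73628
Total = $9,145.73628 + $718 = $9,863.73628

$9,863.74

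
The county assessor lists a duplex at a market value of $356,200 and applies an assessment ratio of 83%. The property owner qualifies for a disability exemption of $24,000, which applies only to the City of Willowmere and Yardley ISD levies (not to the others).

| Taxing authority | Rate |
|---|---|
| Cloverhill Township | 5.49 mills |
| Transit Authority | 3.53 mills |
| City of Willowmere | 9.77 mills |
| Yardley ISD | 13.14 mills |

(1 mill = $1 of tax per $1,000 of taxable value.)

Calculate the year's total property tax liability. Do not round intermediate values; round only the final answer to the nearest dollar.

Assessed value = $356,200 × 0.83 = $295,646
Cloverhill Township: $295,646 × 0.00549 = $1,623.09654
Transit Authority: $295,646 × 0.00353 = $1,043.63038
City of Willowmere: ($295,646 − $24,000) × 0.00977 = $271,646 × 0.00977 = $2,653.98142
Yardley ISD: ($295,646 − $24,000) × 0.01314 = $271,646 × 0.01314 = $3,569.42844
Total = $8,890.13678

$8,890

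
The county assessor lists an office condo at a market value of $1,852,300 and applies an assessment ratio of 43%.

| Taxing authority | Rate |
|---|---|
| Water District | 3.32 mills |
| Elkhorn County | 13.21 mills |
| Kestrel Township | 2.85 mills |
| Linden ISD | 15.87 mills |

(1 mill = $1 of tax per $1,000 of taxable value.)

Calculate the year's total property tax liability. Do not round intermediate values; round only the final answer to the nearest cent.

$28,076.24

Assessed value = $1,852,300 × 0.43 = $796,489
Water District: $796,489 × 0.00332 = $2,644.34348
Elkhorn County: $796,489 × 0.01321 = $10,521.61969
Kestrel Township: $796,489 × 0.00285 = $2,269.99365
Linden ISD: $796,489 × 0.01587 = $12,640.28043
Total = $2,644.34348 + $10,521.61969 + $2,269.99365 + $12,640.28043 = $28,076.23725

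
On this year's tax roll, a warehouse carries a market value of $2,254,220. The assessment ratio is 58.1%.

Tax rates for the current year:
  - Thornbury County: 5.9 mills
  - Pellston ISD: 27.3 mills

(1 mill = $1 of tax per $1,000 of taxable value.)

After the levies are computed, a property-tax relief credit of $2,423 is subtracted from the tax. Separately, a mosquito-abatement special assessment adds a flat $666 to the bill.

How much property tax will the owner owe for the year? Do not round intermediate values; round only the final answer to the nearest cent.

Assessed value = $2,254,220 × 0.581 = $1,309,701.82
Thornbury County: $1,309,701.82 × 0.0059 = $7,727.240738
Pellston ISD: $1,309,701.82 × 0.0273 = $35,754.859686
Levies subtotal = $43,482.100424
After credit = $43,482.100424 − $2,423 = $41,059.100424
Total = $41,059.100424 + $666 = $41,725.100424

$41,725.10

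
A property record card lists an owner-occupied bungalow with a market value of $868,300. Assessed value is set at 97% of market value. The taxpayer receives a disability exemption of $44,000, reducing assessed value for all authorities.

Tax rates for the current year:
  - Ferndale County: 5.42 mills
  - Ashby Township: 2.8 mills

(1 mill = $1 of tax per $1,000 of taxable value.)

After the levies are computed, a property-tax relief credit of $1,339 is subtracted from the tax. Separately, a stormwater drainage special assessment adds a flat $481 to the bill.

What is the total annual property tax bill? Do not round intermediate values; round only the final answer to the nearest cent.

$5,703.62

Assessed value = $868,300 × 0.97 = $842,251
Taxable value = $842,251 − $44,000 = $798,251
Ferndale County: $798,251 × 0.00542 = $4,326.52042
Ashby Township: $798,251 × 0.0028 = $2,235.1028
Levies subtotal = $6,561.62322
After credit = $6,561.62322 − $1,339 = $5,222.62322
Total = $5,222.62322 + $481 = $5,703.62322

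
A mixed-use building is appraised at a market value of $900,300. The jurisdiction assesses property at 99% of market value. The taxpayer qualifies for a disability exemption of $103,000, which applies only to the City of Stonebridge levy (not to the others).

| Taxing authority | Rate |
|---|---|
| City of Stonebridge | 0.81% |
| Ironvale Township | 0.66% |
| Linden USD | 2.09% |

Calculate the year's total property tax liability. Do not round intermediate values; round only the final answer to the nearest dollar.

$30,896

Assessed value = $900,300 × 0.99 = $891,297
City of Stonebridge: ($891,297 − $103,000) × 0.0081 = $788,297 × 0.0081 = $6,385.2057
Ironvale Township: $891,297 × 0.0066 = $5,882.5602
Linden USD: $891,297 × 0.0209 = $18,628.1073
Total = $30,895.8732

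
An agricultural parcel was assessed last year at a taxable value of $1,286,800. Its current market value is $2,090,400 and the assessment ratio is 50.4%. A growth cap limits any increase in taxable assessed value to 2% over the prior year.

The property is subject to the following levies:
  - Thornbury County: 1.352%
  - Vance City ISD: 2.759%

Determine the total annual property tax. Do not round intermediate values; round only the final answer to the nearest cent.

$43,311.92

Uncapped assessed value = $2,090,400 × 0.504 = $1,053,561.6
Cap limit = $1,286,800 × 1.02 = $1,312,536
Taxable assessed value = min($1,053,561.6, $1,312,536) = $1,053,561.6 (cap does not bind)
Thornbury County: $1,053,561.6 × 0.01352 = $14,244.152832
Vance City ISD: $1,053,561.6 × 0.02759 = $29,067.764544
Total = $43,311.917376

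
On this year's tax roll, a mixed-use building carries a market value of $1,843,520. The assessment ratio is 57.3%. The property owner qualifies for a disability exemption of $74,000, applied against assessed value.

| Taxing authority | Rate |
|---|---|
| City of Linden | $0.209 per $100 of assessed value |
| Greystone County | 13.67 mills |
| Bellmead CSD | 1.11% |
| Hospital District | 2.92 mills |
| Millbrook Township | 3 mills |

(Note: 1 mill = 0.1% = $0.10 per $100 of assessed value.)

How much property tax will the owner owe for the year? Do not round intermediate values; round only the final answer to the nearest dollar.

Assessed value = $1,843,520 × 0.573 = $1,056,336.96
Taxable value = $1,056,336.96 − $74,000 = $982,336.96
City of Linden: $982,336.96 × 0.00209 = $2,053.0842464
Greystone County: $982,336.96 × 0.01367 = $13,428.5462432
Bellmead CSD: $982,336.96 × 0.0111 = $10,903.940256
Hospital District: $982,336.96 × 0.00292 = $2,868.4239232
Millbrook Township: $982,336.96 × 0.003 = $2,947.01088
Total = $32,201.0055488

$32,201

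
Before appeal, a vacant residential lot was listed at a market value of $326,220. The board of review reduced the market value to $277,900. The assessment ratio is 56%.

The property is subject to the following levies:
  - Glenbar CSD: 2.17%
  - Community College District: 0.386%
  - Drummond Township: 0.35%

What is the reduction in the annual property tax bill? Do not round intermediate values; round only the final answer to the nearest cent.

Old assessed value = $326,220 × 0.56 = $182,683.2
New assessed value = $277,900 × 0.56 = $155,624
Combined rate = 0.0217 + 0.00386 + 0.0035 = 0.02906
Old tax = $182,683.2 × 0.02906 = $5,308.773792
New tax = $155,624 × 0.02906 = $4,522.43344
Reduction = $5,308.773792 − $4,522.43344 = $786.340352

$786.34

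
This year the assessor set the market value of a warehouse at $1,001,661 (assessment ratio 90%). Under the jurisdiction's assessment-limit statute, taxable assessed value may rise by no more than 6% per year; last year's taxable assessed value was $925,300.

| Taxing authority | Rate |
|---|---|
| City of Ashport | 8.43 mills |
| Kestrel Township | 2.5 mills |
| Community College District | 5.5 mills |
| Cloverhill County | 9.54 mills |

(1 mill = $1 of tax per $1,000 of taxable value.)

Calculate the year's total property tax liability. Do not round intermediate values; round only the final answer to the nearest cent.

$23,411.82

Uncapped assessed value = $1,001,661 × 0.9 = $901,494.9
Cap limit = $925,300 × 1.06 = $980,818
Taxable assessed value = min($901,494.9, $980,818) = $901,494.9 (cap does not bind)
City of Ashport: $901,494.9 × 0.00843 = $7,599.602007
Kestrel Township: $901,494.9 × 0.0025 = $2,253.73725
Community College District: $901,494.9 × 0.0055 = $4,958.22195
Cloverhill County: $901,494.9 × 0.00954 = $8,600.261346
Total = $23,411.822553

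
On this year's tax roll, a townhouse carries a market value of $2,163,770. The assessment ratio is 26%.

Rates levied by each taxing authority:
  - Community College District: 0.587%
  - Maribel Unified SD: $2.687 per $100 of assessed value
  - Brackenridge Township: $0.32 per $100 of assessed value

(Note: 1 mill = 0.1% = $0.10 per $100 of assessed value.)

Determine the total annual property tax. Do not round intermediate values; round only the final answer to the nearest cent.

Assessed value = $2,163,770 × 0.26 = $562,580.2
Community College District: $562,580.2 × 0.00587 = $3,302.345774
Maribel Unified SD: $562,580.2 × 0.02687 = $15,116.529974
Brackenridge Township: $562,580.2 × 0.0032 = $1,800.25664
Total = $20,219.132388

$20,219.13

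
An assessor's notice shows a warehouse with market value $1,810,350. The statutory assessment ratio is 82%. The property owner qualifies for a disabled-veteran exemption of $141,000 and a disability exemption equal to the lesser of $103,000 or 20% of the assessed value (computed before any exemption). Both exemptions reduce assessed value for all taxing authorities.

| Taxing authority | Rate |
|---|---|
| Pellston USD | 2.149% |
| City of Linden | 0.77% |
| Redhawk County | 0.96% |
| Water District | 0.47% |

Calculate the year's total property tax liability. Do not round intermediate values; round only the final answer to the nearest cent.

Assessed value = $1,810,350 × 0.82 = $1,484,487
Disability exemption = min($103,000, 20% × $1,484,487) = min($103,000, $296,897.4) = $103,000 (dollar cap binds)
Taxable value = $1,484,487 − $141,000 − $103,000 = $1,240,487
Pellston USD: $1,240,487 × 0.02149 = $26,658.06563
City of Linden: $1,240,487 × 0.0077 = $9,551.7499
Redhawk County: $1,240,487 × 0.0096 = $11,908.6752
Water District: $1,240,487 × 0.0047 = $5,830.2889
Total = $53,948.77963

$53,948.78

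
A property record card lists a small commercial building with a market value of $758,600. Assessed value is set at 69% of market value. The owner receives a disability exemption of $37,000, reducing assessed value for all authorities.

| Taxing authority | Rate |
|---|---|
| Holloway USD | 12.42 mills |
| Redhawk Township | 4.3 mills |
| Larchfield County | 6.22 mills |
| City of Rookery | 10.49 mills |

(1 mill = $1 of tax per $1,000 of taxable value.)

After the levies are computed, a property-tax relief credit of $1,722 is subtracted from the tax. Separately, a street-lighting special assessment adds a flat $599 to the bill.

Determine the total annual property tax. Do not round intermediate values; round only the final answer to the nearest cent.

Assessed value = $758,600 × 0.69 = $523,434
Taxable value = $523,434 − $37,000 = $486,434
Holloway USD: $486,434 × 0.01242 = $6,041.51028
Redhawk Township: $486,434 × 0.0043 = $2,091.6662
Larchfield County: $486,434 × 0.00622 = $3,025.61948
City of Rookery: $486,434 × 0.01049 = $5,102.69266
Levies subtotal = $16,261.48862
After credit = $16,261.48862 − $1,722 = $14,539.48862
Total = $14,539.48862 + $599 = $15,138.48862

$15,138.49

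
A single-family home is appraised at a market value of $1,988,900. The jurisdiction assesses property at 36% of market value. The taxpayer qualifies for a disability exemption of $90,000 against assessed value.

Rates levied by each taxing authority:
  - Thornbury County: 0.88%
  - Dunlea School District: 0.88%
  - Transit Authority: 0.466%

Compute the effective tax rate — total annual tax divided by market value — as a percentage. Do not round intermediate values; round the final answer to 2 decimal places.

0.70%

Assessed value = $1,988,900 × 0.36 = $716,004
Taxable value = $716,004 − $90,000 = $626,004
Thornbury County: $626,004 × 0.0088 = $5,508.8352
Dunlea School District: $626,004 × 0.0088 = $5,508.8352
Transit Authority: $626,004 × 0.00466 = $2,917.17864
Total tax = $13,934.84904
Effective rate = $13,934.84904 ÷ $1,988,900 = 0.70% of market value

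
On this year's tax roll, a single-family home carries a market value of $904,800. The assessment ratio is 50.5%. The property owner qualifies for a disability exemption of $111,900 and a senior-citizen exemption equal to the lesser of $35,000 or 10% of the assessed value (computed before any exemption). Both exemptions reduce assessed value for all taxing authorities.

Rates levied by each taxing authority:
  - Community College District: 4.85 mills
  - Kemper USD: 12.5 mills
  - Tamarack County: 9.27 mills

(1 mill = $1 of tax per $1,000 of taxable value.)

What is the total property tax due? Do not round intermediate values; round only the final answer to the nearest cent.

Assessed value = $904,800 × 0.505 = $456,924
Senior-citizen exemption = min($35,000, 10% × $456,924) = min($35,000, $45,692.4) = $35,000 (dollar cap binds)
Taxable value = $456,924 − $111,900 − $35,000 = $310,024
Community College District: $310,024 × 0.00485 = $1,503.6164
Kemper USD: $310,024 × 0.0125 = $3,875.3
Tamarack County: $310,024 × 0.00927 = $2,873.92248
Total = $8,252.83888

$8,252.84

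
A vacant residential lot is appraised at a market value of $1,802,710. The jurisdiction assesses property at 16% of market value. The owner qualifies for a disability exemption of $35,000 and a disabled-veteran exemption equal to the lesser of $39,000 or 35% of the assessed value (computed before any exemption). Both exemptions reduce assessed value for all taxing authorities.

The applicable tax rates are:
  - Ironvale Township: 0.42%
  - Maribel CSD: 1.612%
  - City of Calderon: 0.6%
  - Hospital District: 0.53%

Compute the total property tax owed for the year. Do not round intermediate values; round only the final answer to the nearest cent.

Assessed value = $1,802,710 × 0.16 = $288,433.6
Disabled-veteran exemption = min($39,000, 35% × $288,433.6) = min($39,000, $100,951.76) = $39,000 (dollar cap binds)
Taxable value = $288,433.6 − $35,000 − $39,000 = $214,433.6
Ironvale Township: $214,433.6 × 0.0042 = $900.62112
Maribel CSD: $214,433.6 × 0.01612 = $3,456.669632
City of Calderon: $214,433.6 × 0.006 = $1,286.6016
Hospital District: $214,433.6 × 0.0053 = $1,136.49808
Total = $6,780.390432

$6,780.39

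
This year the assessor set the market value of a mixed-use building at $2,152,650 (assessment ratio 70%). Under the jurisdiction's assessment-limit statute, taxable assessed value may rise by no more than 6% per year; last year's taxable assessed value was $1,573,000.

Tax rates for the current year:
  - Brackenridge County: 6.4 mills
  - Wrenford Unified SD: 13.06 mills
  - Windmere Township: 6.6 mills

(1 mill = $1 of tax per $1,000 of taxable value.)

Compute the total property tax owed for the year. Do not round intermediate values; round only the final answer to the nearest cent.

Uncapped assessed value = $2,152,650 × 0.7 = $1,506,855
Cap limit = $1,573,000 × 1.06 = $1,667,380
Taxable assessed value = min($1,506,855, $1,667,380) = $1,506,855 (cap does not bind)
Brackenridge County: $1,506,855 × 0.0064 = $9,643.872
Wrenford Unified SD: $1,506,855 × 0.01306 = $19,679.5263
Windmere Township: $1,506,855 × 0.0066 = $9,945.243
Total = $39,268.6413

$39,268.64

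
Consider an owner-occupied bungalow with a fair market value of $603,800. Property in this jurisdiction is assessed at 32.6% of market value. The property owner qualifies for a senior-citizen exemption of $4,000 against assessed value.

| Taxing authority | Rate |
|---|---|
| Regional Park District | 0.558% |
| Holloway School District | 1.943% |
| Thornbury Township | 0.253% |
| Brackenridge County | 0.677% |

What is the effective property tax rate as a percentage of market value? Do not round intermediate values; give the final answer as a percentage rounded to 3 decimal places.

1.096%

Assessed value = $603,800 × 0.326 = $196,838.8
Taxable value = $196,838.8 − $4,000 = $192,838.8
Regional Park District: $192,838.8 × 0.00558 = $1,076.040504
Holloway School District: $192,838.8 × 0.01943 = $3,746.857884
Thornbury Township: $192,838.8 × 0.00253 = $487.882164
Brackenridge County: $192,838.8 × 0.00677 = $1,305.518676
Total tax = $6,616.299228
Effective rate = $6,616.299228 ÷ $603,800 = 1.096% of market value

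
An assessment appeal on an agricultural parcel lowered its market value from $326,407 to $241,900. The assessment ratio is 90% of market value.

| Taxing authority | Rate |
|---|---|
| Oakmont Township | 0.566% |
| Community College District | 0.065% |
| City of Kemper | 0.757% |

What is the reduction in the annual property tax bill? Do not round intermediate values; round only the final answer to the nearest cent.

Old assessed value = $326,407 × 0.9 = $293,766.3
New assessed value = $241,900 × 0.9 = $217,710
Combined rate = 0.00566 + 0.00065 + 0.00757 = 0.01388
Old tax = $293,766.3 × 0.01388 = $4,077.476244
New tax = $217,710 × 0.01388 = $3,021.8148
Reduction = $4,077.476244 − $3,021.8148 = $1,055.661444

$1,055.66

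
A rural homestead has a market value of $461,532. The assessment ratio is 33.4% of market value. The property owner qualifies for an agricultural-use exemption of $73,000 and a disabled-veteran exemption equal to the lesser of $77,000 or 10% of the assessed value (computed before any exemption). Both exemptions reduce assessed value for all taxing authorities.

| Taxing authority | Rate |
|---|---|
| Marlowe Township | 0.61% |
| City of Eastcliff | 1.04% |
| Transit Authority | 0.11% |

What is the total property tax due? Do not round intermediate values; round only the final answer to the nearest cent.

$1,156.96

Assessed value = $461,532 × 0.334 = $154,151.688
Disabled-veteran exemption = min($77,000, 10% × $154,151.688) = min($77,000, $15,415.1688) = $15,415.1688 (percentage binds)
Taxable value = $154,151.688 − $73,000 − $15,415.1688 = $65,736.5192
Marlowe Township: $65,736.5192 × 0.0061 = $400.99276712
City of Eastcliff: $65,736.5192 × 0.0104 = $683.65979968
Transit Authority: $65,736.5192 × 0.0011 = $72.31017112
Total = $1,156.96273792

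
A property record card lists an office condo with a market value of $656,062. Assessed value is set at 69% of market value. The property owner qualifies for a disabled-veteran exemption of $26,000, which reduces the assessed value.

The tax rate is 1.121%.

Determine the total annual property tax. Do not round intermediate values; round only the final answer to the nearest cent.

$4,783.11

Assessed value = $656,062 × 0.69 = $452,682.78
Taxable value = $452,682.78 − $26,000 = $426,682.78
Tax = $426,682.78 × 0.01121 = $4,783.1139638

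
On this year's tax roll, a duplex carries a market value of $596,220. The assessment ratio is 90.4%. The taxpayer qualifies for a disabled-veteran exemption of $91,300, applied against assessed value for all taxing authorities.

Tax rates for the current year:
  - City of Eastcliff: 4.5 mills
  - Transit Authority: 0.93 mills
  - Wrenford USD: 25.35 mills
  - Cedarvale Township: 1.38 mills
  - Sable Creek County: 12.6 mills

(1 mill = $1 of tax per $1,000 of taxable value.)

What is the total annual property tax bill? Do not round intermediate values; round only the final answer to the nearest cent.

$20,038.29

Assessed value = $596,220 × 0.904 = $538,982.88
Taxable value = $538,982.88 − $91,300 = $447,682.88
City of Eastcliff: $447,682.88 × 0.0045 = $2,014.57296
Transit Authority: $447,682.88 × 0.00093 = $416.3450784
Wrenford USD: $447,682.88 × 0.02535 = $11,348.761008
Cedarvale Township: $447,682.88 × 0.00138 = $617.8023744
Sable Creek County: $447,682.88 × 0.0126 = $5,640.804288
Total = $2,014.57296 + $416.3450784 + $11,348.761008 + $617.8023744 + $5,640.804288 = $20,038.2857088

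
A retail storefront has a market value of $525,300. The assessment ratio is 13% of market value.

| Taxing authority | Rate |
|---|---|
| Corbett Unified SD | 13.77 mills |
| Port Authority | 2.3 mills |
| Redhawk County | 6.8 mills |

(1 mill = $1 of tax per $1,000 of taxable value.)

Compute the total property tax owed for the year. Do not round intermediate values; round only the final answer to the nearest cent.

$1,561.77

Assessed value = $525,300 × 0.13 = $68,289
Corbett Unified SD: $68,289 × 0.01377 = $940.33953
Port Authority: $68,289 × 0.0023 = $157.0647
Redhawk County: $68,289 × 0.0068 = $464.3652
Total = $940.33953 + $157.0647 + $464.3652 = $1,561.76943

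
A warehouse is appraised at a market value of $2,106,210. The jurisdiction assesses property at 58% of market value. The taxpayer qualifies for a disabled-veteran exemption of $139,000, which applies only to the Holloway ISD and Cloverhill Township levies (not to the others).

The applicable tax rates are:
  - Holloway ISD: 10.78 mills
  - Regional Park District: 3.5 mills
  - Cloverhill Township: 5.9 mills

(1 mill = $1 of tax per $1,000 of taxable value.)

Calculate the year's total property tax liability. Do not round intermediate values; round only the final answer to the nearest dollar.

$22,333

Assessed value = $2,106,210 × 0.58 = $1,221,601.8
Holloway ISD: ($1,221,601.8 − $139,000) × 0.01078 = $1,082,601.8 × 0.01078 = $11,670.447404
Regional Park District: $1,221,601.8 × 0.0035 = $4,275.6063
Cloverhill Township: ($1,221,601.8 − $139,000) × 0.0059 = $1,082,601.8 × 0.0059 = $6,387.35062
Total = $22,333.404324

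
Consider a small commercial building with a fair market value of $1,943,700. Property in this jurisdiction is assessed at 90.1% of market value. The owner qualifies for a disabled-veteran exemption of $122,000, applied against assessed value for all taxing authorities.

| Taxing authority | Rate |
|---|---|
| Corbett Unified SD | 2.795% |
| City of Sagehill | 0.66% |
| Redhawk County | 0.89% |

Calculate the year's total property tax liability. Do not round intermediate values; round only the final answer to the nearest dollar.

$70,792

Assessed value = $1,943,700 × 0.901 = $1,751,273.7
Taxable value = $1,751,273.7 − $122,000 = $1,629,273.7
Corbett Unified SD: $1,629,273.7 × 0.02795 = $45,538.199915
City of Sagehill: $1,629,273.7 × 0.0066 = $10,753.20642
Redhawk County: $1,629,273.7 × 0.0089 = $14,500.53593
Total = $45,538.199915 + $10,753.20642 + $14,500.53593 = $70,791.942265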